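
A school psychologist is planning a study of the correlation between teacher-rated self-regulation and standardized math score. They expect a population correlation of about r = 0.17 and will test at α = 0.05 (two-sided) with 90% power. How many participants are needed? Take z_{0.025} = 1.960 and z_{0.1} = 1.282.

Fisher's z: C = ½·ln((1+r)/(1−r)) = ½·ln(1.4096) = 0.1717.
n = ((z_{α/2} + z_β)/C)² + 3.
(1.960 + 1.282) / 0.1717 = 3.242 / 0.1717 = 18.882.
n = 18.882² + 3 = 356.52 + 3 = 359.5.
Round up.

n = 360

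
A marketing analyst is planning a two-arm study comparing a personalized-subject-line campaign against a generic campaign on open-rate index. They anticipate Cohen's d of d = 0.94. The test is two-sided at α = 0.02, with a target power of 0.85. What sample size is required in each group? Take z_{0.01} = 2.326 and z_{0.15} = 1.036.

n = 26 per group

For two independent groups with equal n: n = 2·((z_{α/2} + z_β) / d)².
z_{α/2} + z_β = 2.326 + 1.036 = 3.362.
n = 2 × (3.362 / 0.94)² = 2 × 3.577² = 2 × 12.79 = 25.6.
Round up to the next whole participant.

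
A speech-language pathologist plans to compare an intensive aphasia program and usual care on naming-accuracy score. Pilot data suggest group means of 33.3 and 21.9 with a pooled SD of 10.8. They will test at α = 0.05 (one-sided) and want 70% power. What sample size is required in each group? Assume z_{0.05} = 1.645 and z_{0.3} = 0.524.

n = 9 per group

Cohen's d = |M₁ − M₂| / SD_pooled = |33.3 − 21.9| / 10.8 = 11.4 / 10.8 = 1.056.
For two independent groups with equal n: n = 2·((z_{α} + z_β) / d)².
z_{α} + z_β = 1.645 + 0.524 = 2.169.
n = 2 × (2.169 / 1.056)² = 2 × 2.054² = 2 × 4.22 = 8.4.
Round up to the next whole participant.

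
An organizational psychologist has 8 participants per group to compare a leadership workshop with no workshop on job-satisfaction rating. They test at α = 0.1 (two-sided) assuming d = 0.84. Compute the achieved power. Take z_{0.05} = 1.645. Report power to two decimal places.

power ≈ 0.51

For two equal groups, power = Φ(d·√(n/2) − z_{α/2}).
d·√(n/2) = 0.84 × √(8/2) = 0.84 × 2.000 = 1.680.
z_β = 1.680 − 1.645 = 0.035.
Power = Φ(0.035) = 0.514.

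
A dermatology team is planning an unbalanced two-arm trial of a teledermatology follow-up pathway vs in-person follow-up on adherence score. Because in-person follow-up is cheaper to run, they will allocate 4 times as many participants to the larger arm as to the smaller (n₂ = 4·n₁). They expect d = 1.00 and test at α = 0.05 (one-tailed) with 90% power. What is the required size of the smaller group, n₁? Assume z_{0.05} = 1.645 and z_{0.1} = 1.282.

With allocation ratio k = n₂/n₁ = 4, Var(x̄₁−x̄₂) = σ²(1/n₁ + 1/(k·n₁)) = σ²·(k+1)/(k·n₁).
So n₁ = (1 + 1/k)·((z_{α} + z_β)/d)² = 1.250 × (2.927/1.00)².
n₁ = 1.250 × 8.57 = 10.7.
Round up: n₁ = 11, giving n₂ = 4 × 11 = 44.

n₁ = 11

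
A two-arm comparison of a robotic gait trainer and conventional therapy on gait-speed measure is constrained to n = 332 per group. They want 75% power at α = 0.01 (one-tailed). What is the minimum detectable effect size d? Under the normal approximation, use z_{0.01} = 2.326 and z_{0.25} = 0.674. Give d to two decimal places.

For two independent groups of n = 332 each: d_min = (z_{α} + z_β)·√(2/n).
z-sum = 2.326 + 0.674 = 3.000.
d_min = 3.000 × √(2/332) = 3.000 × 0.0776 = 0.233.

d_min ≈ 0.23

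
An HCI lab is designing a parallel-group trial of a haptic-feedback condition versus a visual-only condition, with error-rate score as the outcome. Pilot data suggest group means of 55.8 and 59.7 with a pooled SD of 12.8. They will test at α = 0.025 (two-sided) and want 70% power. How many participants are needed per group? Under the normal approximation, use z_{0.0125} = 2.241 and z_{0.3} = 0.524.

n = 165 per group

Cohen's d = |M₁ − M₂| / SD_pooled = |55.8 − 59.7| / 12.8 = 3.9 / 12.8 = 0.305.
For two independent groups with equal n: n = 2·((z_{α/2} + z_β) / d)².
z_{α/2} + z_β = 2.241 + 0.524 = 2.765.
n = 2 × (2.765 / 0.305)² = 2 × 9.066² = 2 × 82.18 = 164.4.
Round up to the next whole participant.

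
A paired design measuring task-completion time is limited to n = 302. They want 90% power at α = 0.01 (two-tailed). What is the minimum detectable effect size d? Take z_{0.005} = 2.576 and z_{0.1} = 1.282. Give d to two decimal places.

d_min ≈ 0.22

For a single sample (or paired design) of n = 302: d_min = (z_{α/2} + z_β)/√n.
z-sum = 2.576 + 1.282 = 3.858.
d_min = 3.858 / √302 = 3.858 / 17.378 = 0.222.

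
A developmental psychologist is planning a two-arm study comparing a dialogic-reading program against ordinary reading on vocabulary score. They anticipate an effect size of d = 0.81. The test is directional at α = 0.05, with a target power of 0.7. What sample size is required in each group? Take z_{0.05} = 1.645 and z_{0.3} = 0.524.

n = 15 per group

For two independent groups with equal n: n = 2·((z_{α} + z_β) / d)².
z_{α} + z_β = 1.645 + 0.524 = 2.169.
n = 2 × (2.169 / 0.81)² = 2 × 2.678² = 2 × 7.17 = 14.3.
Round up to the next whole participant.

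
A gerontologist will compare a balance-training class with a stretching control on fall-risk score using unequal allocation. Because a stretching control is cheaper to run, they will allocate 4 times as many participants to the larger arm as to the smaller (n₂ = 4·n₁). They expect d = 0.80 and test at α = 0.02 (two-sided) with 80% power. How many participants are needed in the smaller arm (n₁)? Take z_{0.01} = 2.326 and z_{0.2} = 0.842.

With allocation ratio k = n₂/n₁ = 4, Var(x̄₁−x̄₂) = σ²(1/n₁ + 1/(k·n₁)) = σ²·(k+1)/(k·n₁).
So n₁ = (1 + 1/k)·((z_{α/2} + z_β)/d)² = 1.250 × (3.168/0.80)².
n₁ = 1.250 × 15.68 = 19.6.
Round up: n₁ = 20, giving n₂ = 4 × 20 = 80.

n₁ = 20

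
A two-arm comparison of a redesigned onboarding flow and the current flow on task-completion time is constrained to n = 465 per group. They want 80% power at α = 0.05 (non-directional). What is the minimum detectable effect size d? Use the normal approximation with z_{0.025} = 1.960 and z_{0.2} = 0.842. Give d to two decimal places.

For two independent groups of n = 465 each: d_min = (z_{α/2} + z_β)·√(2/n).
z-sum = 1.960 + 0.842 = 2.802.
d_min = 2.802 × √(2/465) = 2.802 × 0.0656 = 0.184.

d_min ≈ 0.18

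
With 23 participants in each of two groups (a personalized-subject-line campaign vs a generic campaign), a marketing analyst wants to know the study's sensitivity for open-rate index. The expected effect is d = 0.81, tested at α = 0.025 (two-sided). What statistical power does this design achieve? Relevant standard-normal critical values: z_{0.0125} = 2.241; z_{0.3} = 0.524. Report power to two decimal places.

For two equal groups, power = Φ(d·√(n/2) − z_{α/2}).
d·√(n/2) = 0.81 × √(23/2) = 0.81 × 3.391 = 2.747.
z_β = 2.747 − 2.241 = 0.506.
Power = Φ(0.506) = 0.694.

power ≈ 0.69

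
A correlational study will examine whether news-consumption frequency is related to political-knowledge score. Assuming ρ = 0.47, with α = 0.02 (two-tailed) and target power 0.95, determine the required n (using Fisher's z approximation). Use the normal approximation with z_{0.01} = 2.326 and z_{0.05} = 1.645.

n = 64

Fisher's z: C = ½·ln((1+r)/(1−r)) = ½·ln(2.7736) = 0.5101.
n = ((z_{α/2} + z_β)/C)² + 3.
(2.326 + 1.645) / 0.5101 = 3.971 / 0.5101 = 7.785.
n = 7.785² + 3 = 60.60 + 3 = 63.6.
Round up.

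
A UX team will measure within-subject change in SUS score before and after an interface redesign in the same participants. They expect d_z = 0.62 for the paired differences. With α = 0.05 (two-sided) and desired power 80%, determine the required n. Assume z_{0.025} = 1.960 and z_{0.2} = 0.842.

For a paired (one-sample on differences) test: n = ((z_{α/2} + z_β) / d)².
z_{α/2} + z_β = 1.960 + 0.842 = 2.802.
n = (2.802 / 0.62)² = 4.519² = 20.42.
Round up.

n = 21 pairs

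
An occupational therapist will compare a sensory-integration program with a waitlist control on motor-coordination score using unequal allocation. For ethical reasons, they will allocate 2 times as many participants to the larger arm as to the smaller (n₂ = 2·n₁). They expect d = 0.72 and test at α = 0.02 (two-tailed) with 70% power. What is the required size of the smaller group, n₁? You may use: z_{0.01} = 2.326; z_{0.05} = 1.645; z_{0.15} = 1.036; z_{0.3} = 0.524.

n₁ = 24

With allocation ratio k = n₂/n₁ = 2, Var(x̄₁−x̄₂) = σ²(1/n₁ + 1/(k·n₁)) = σ²·(k+1)/(k·n₁).
So n₁ = (1 + 1/k)·((z_{α/2} + z_β)/d)² = 1.500 × (2.850/0.72)².
n₁ = 1.500 × 15.67 = 23.5.
Round up: n₁ = 24, giving n₂ = 2 × 24 = 48.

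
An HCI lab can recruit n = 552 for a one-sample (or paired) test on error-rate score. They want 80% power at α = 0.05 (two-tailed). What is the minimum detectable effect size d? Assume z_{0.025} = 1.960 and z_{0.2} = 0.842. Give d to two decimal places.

For a single sample (or paired design) of n = 552: d_min = (z_{α/2} + z_β)/√n.
z-sum = 1.960 + 0.842 = 2.802.
d_min = 2.802 / √552 = 2.802 / 23.495 = 0.119.

d_min ≈ 0.12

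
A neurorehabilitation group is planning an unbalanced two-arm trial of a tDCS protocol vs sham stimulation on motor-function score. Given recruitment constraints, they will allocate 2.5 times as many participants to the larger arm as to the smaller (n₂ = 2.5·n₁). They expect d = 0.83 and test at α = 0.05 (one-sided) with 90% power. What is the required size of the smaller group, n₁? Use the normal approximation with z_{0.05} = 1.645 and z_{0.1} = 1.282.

With allocation ratio k = n₂/n₁ = 2.5, Var(x̄₁−x̄₂) = σ²(1/n₁ + 1/(k·n₁)) = σ²·(k+1)/(k·n₁).
So n₁ = (1 + 1/k)·((z_{α} + z_β)/d)² = 1.400 × (2.927/0.83)².
n₁ = 1.400 × 12.44 = 17.4.
Round up: n₁ = 18, giving n₂ = 2.5 × 18 = 45.

n₁ = 18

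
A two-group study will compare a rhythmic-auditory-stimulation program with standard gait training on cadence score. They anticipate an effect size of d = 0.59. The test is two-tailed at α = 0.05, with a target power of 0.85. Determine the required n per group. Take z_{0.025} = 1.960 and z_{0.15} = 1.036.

For two independent groups with equal n: n = 2·((z_{α/2} + z_β) / d)².
z_{α/2} + z_β = 1.960 + 1.036 = 2.996.
n = 2 × (2.996 / 0.59)² = 2 × 5.078² = 2 × 25.79 = 51.6.
Round up to the next whole participant.

n = 52 per group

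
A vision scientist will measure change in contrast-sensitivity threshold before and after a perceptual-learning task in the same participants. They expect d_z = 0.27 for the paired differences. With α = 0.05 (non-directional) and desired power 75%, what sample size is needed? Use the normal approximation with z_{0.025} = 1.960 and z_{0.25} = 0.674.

For a paired (one-sample on differences) test: n = ((z_{α/2} + z_β) / d)².
z_{α/2} + z_β = 1.960 + 0.674 = 2.634.
n = (2.634 / 0.27)² = 9.756² = 95.17.
Round up.

n = 96 pairs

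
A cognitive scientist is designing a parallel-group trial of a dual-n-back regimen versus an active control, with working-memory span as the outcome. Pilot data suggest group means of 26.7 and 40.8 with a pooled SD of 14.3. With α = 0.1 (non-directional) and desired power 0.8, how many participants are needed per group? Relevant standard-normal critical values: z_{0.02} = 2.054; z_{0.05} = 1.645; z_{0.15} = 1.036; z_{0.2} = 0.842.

Cohen's d = |M₁ − M₂| / SD_pooled = |26.7 − 40.8| / 14.3 = 14.1 / 14.3 = 0.986.
For two independent groups with equal n: n = 2·((z_{α/2} + z_β) / d)².
z_{α/2} + z_β = 1.645 + 0.842 = 2.487.
n = 2 × (2.487 / 0.986)² = 2 × 2.522² = 2 × 6.36 = 12.7.
Round up to the next whole participant.

n = 13 per group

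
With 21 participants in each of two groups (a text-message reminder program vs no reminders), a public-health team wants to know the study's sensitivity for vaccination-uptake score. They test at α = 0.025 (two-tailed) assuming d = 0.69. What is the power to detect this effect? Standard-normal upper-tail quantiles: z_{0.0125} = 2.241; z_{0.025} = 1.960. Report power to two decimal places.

For two equal groups, power = Φ(d·√(n/2) − z_{α/2}).
d·√(n/2) = 0.69 × √(21/2) = 0.69 × 3.240 = 2.236.
z_β = 2.236 − 2.241 = -0.005.
Power = Φ(-0.005) = 0.498.

power ≈ 0.50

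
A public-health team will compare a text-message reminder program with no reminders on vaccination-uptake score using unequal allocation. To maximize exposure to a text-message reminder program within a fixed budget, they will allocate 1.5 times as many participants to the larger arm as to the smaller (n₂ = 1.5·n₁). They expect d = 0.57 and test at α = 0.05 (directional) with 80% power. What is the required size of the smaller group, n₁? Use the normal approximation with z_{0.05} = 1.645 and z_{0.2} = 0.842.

n₁ = 32

With allocation ratio k = n₂/n₁ = 1.5, Var(x̄₁−x̄₂) = σ²(1/n₁ + 1/(k·n₁)) = σ²·(k+1)/(k·n₁).
So n₁ = (1 + 1/k)·((z_{α} + z_β)/d)² = 1.667 × (2.487/0.57)².
n₁ = 1.667 × 19.04 = 31.7.
Round up: n₁ = 32, giving n₂ = 1.5 × 32 = 48.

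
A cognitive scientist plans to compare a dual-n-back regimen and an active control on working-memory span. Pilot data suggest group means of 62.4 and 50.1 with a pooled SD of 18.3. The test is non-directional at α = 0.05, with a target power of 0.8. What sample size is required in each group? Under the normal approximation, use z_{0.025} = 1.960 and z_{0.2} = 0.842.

Cohen's d = |M₁ − M₂| / SD_pooled = |62.4 − 50.1| / 18.3 = 12.3 / 18.3 = 0.672.
For two independent groups with equal n: n = 2·((z_{α/2} + z_β) / d)².
z_{α/2} + z_β = 1.960 + 0.842 = 2.802.
n = 2 × (2.802 / 0.672)² = 2 × 4.170² = 2 × 17.39 = 34.8.
Round up to the next whole participant.

n = 35 per group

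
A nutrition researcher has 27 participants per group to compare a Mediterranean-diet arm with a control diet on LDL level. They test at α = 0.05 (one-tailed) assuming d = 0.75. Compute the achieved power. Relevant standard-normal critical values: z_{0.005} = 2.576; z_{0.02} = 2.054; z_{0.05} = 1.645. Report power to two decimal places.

For two equal groups, power = Φ(d·√(n/2) − z_{α}).
d·√(n/2) = 0.75 × √(27/2) = 0.75 × 3.674 = 2.756.
z_β = 2.756 − 1.645 = 1.111.
Power = Φ(1.111) = 0.867.

power ≈ 0.87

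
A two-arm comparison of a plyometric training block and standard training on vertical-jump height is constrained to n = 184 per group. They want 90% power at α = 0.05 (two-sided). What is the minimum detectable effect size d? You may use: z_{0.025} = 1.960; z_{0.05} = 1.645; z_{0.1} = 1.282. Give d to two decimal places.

d_min ≈ 0.34

For two independent groups of n = 184 each: d_min = (z_{α/2} + z_β)·√(2/n).
z-sum = 1.960 + 1.282 = 3.242.
d_min = 3.242 × √(2/184) = 3.242 × 0.1043 = 0.338.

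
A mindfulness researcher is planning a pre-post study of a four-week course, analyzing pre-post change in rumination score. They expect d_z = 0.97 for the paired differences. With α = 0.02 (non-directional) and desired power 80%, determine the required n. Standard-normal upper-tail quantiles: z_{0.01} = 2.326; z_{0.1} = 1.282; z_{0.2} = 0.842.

n = 11 pairs

For a paired (one-sample on differences) test: n = ((z_{α/2} + z_β) / d)².
z_{α/2} + z_β = 2.326 + 0.842 = 3.168.
n = (3.168 / 0.97)² = 3.266² = 10.67.
Round up.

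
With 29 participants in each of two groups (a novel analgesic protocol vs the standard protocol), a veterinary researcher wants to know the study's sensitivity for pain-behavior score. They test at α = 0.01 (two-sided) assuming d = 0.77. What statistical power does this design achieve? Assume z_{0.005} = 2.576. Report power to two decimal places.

For two equal groups, power = Φ(d·√(n/2) − z_{α/2}).
d·√(n/2) = 0.77 × √(29/2) = 0.77 × 3.808 = 2.932.
z_β = 2.932 − 2.576 = 0.356.
Power = Φ(0.356) = 0.639.

power ≈ 0.64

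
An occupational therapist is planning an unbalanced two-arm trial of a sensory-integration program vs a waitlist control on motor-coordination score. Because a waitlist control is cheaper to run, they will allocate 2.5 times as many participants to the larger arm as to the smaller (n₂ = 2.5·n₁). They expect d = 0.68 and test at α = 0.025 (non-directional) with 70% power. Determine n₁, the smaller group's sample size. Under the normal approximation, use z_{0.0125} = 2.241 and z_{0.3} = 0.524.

n₁ = 24

With allocation ratio k = n₂/n₁ = 2.5, Var(x̄₁−x̄₂) = σ²(1/n₁ + 1/(k·n₁)) = σ²·(k+1)/(k·n₁).
So n₁ = (1 + 1/k)·((z_{α/2} + z_β)/d)² = 1.400 × (2.765/0.68)².
n₁ = 1.400 × 16.53 = 23.1.
Round up: n₁ = 24, giving n₂ = 2.5 × 24 = 60.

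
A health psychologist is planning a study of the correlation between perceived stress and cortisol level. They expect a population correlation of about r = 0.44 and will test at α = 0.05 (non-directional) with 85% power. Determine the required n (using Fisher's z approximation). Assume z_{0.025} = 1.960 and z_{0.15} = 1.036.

n = 44

Fisher's z: C = ½·ln((1+r)/(1−r)) = ½·ln(2.5714) = 0.4722.
n = ((z_{α/2} + z_β)/C)² + 3.
(1.960 + 1.036) / 0.4722 = 2.996 / 0.4722 = 6.345.
n = 6.345² + 3 = 40.26 + 3 = 43.3.
Round up.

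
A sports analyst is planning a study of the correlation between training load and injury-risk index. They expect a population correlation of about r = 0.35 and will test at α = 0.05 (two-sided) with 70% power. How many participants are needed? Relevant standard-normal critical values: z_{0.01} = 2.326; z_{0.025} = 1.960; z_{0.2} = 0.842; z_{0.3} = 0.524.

n = 50

Fisher's z: C = ½·ln((1+r)/(1−r)) = ½·ln(2.0769) = 0.3654.
n = ((z_{α/2} + z_β)/C)² + 3.
(1.960 + 0.524) / 0.3654 = 2.484 / 0.3654 = 6.798.
n = 6.798² + 3 = 46.21 + 3 = 49.2.
Round up.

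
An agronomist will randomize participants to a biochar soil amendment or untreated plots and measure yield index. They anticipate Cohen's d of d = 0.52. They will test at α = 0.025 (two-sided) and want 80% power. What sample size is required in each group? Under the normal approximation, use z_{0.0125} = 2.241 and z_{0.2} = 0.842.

n = 71 per group

For two independent groups with equal n: n = 2·((z_{α/2} + z_β) / d)².
z_{α/2} + z_β = 2.241 + 0.842 = 3.083.
n = 2 × (3.083 / 0.52)² = 2 × 5.929² = 2 × 35.15 = 70.3.
Round up to the next whole participant.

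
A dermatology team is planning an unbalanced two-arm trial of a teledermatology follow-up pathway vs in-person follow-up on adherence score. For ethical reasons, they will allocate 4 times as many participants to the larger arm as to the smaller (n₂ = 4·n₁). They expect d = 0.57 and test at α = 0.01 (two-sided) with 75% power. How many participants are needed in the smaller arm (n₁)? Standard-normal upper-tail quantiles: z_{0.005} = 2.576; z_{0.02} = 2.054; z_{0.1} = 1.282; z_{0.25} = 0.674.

With allocation ratio k = n₂/n₁ = 4, Var(x̄₁−x̄₂) = σ²(1/n₁ + 1/(k·n₁)) = σ²·(k+1)/(k·n₁).
So n₁ = (1 + 1/k)·((z_{α/2} + z_β)/d)² = 1.250 × (3.250/0.57)².
n₁ = 1.250 × 32.51 = 40.6.
Round up: n₁ = 41, giving n₂ = 4 × 41 = 164.

n₁ = 41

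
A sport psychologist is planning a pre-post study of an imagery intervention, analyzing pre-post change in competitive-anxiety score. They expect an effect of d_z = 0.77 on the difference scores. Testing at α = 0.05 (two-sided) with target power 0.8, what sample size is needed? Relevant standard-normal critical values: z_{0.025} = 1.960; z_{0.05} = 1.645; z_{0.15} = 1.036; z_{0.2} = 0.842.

For a paired (one-sample on differences) test: n = ((z_{α/2} + z_β) / d)².
z_{α/2} + z_β = 1.960 + 0.842 = 2.802.
n = (2.802 / 0.77)² = 3.639² = 13.24.
Round up.

n = 14 pairs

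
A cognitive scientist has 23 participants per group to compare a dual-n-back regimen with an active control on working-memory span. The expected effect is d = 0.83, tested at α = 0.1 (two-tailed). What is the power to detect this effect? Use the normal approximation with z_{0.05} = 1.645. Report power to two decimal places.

power ≈ 0.88

For two equal groups, power = Φ(d·√(n/2) − z_{α/2}).
d·√(n/2) = 0.83 × √(23/2) = 0.83 × 3.391 = 2.815.
z_β = 2.815 − 1.645 = 1.170.
Power = Φ(1.170) = 0.879.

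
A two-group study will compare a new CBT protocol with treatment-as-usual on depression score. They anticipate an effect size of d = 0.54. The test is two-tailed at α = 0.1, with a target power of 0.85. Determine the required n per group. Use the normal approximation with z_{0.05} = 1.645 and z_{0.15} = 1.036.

For two independent groups with equal n: n = 2·((z_{α/2} + z_β) / d)².
z_{α/2} + z_β = 1.645 + 1.036 = 2.681.
n = 2 × (2.681 / 0.54)² = 2 × 4.965² = 2 × 24.65 = 49.3.
Round up to the next whole participant.

n = 50 per group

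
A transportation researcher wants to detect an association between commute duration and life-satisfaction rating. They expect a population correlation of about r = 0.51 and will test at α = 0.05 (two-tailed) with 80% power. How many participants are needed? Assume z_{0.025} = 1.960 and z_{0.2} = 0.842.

Fisher's z: C = ½·ln((1+r)/(1−r)) = ½·ln(3.0816) = 0.5627.
n = ((z_{α/2} + z_β)/C)² + 3.
(1.960 + 0.842) / 0.5627 = 2.802 / 0.5627 = 4.980.
n = 4.980² + 3 = 24.80 + 3 = 27.8.
Round up.

n = 28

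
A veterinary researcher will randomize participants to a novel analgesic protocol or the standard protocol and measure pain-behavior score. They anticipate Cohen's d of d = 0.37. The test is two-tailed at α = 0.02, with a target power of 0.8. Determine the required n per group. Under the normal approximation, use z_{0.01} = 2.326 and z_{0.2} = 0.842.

n = 147 per group

For two independent groups with equal n: n = 2·((z_{α/2} + z_β) / d)².
z_{α/2} + z_β = 2.326 + 0.842 = 3.168.
n = 2 × (3.168 / 0.37)² = 2 × 8.562² = 2 × 73.31 = 146.6.
Round up to the next whole participant.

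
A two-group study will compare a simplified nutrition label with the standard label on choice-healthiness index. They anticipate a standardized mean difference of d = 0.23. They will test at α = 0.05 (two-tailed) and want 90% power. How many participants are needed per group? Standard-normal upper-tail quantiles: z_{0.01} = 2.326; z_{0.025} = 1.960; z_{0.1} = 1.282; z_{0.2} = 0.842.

n = 398 per group

For two independent groups with equal n: n = 2·((z_{α/2} + z_β) / d)².
z_{α/2} + z_β = 1.960 + 1.282 = 3.242.
n = 2 × (3.242 / 0.23)² = 2 × 14.096² = 2 × 198.69 = 397.4.
Round up to the next whole participant.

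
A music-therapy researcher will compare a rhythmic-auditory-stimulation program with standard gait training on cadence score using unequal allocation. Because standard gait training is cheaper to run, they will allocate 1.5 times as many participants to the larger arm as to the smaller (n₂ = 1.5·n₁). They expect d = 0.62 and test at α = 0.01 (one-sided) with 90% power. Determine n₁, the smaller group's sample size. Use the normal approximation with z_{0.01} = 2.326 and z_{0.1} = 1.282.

With allocation ratio k = n₂/n₁ = 1.5, Var(x̄₁−x̄₂) = σ²(1/n₁ + 1/(k·n₁)) = σ²·(k+1)/(k·n₁).
So n₁ = (1 + 1/k)·((z_{α} + z_β)/d)² = 1.667 × (3.608/0.62)².
n₁ = 1.667 × 33.86 = 56.4.
Round up: n₁ = 57, giving n₂ = ⌈1.5 × 57⌉ = ⌈85.5⌉ = 86.

n₁ = 57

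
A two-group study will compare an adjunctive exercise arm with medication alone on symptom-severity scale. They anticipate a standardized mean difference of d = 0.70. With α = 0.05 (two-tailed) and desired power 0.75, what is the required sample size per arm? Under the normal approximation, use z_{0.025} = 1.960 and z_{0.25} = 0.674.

For two independent groups with equal n: n = 2·((z_{α/2} + z_β) / d)².
z_{α/2} + z_β = 1.960 + 0.674 = 2.634.
n = 2 × (2.634 / 0.70)² = 2 × 3.763² = 2 × 14.16 = 28.3.
Round up to the next whole participant.

n = 29 per group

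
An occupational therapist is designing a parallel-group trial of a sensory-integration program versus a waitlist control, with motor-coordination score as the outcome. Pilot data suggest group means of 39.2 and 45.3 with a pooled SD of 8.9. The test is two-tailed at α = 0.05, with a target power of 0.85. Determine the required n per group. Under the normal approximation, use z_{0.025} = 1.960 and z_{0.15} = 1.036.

n = 39 per group

Cohen's d = |M₁ − M₂| / SD_pooled = |39.2 − 45.3| / 8.9 = 6.1 / 8.9 = 0.685.
For two independent groups with equal n: n = 2·((z_{α/2} + z_β) / d)².
z_{α/2} + z_β = 1.960 + 1.036 = 2.996.
n = 2 × (2.996 / 0.685)² = 2 × 4.374² = 2 × 19.13 = 38.3.
Round up to the next whole participant.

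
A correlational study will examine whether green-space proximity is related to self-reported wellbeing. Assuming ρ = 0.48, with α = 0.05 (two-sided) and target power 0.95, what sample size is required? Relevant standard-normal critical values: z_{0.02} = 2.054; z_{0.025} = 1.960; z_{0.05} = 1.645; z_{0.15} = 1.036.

Fisher's z: C = ½·ln((1+r)/(1−r)) = ½·ln(2.8462) = 0.5230.
n = ((z_{α/2} + z_β)/C)² + 3.
(1.960 + 1.645) / 0.5230 = 3.605 / 0.5230 = 6.893.
n = 6.893² + 3 = 47.51 + 3 = 50.5.
Round up.

n = 51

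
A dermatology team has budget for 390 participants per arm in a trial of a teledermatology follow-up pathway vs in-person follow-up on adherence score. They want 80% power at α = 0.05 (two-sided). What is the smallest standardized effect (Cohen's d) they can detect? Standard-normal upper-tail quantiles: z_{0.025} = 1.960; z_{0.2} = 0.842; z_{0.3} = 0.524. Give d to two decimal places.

d_min ≈ 0.20

For two independent groups of n = 390 each: d_min = (z_{α/2} + z_β)·√(2/n).
z-sum = 1.960 + 0.842 = 2.802.
d_min = 2.802 × √(2/390) = 2.802 × 0.0716 = 0.201.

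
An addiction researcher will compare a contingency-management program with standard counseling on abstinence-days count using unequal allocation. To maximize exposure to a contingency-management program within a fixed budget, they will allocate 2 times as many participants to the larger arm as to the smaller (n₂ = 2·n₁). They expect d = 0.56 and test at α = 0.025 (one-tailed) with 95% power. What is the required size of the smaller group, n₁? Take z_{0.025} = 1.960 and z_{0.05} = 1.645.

n₁ = 63

With allocation ratio k = n₂/n₁ = 2, Var(x̄₁−x̄₂) = σ²(1/n₁ + 1/(k·n₁)) = σ²·(k+1)/(k·n₁).
So n₁ = (1 + 1/k)·((z_{α} + z_β)/d)² = 1.500 × (3.605/0.56)².
n₁ = 1.500 × 41.44 = 62.2.
Round up: n₁ = 63, giving n₂ = 2 × 63 = 126.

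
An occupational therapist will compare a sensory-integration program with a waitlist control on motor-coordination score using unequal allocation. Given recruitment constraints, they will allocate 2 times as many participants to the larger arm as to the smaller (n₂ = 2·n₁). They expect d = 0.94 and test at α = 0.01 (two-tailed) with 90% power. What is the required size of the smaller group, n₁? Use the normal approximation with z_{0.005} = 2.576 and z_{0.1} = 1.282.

n₁ = 26

With allocation ratio k = n₂/n₁ = 2, Var(x̄₁−x̄₂) = σ²(1/n₁ + 1/(k·n₁)) = σ²·(k+1)/(k·n₁).
So n₁ = (1 + 1/k)·((z_{α/2} + z_β)/d)² = 1.500 × (3.858/0.94)².
n₁ = 1.500 × 16.84 = 25.3.
Round up: n₁ = 26, giving n₂ = 2 × 26 = 52.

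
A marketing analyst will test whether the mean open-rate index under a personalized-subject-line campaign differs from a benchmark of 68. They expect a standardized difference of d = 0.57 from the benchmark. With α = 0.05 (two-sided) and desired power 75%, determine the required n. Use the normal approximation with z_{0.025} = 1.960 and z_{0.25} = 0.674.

n = 22

For a one-sample test: n = ((z_{α/2} + z_β) / d)².
z_{α/2} + z_β = 1.960 + 0.674 = 2.634.
n = (2.634 / 0.57)² = 4.621² = 21.35.
Round up.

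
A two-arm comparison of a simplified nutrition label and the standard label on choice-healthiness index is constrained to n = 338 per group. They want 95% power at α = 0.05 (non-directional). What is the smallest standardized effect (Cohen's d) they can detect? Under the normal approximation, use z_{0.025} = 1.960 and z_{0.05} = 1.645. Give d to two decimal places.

d_min ≈ 0.28

For two independent groups of n = 338 each: d_min = (z_{α/2} + z_β)·√(2/n).
z-sum = 1.960 + 1.645 = 3.605.
d_min = 3.605 × √(2/338) = 3.605 × 0.0769 = 0.277.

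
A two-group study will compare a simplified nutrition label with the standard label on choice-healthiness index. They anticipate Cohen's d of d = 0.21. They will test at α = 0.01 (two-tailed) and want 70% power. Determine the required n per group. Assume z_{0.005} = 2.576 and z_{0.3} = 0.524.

n = 436 per group

For two independent groups with equal n: n = 2·((z_{α/2} + z_β) / d)².
z_{α/2} + z_β = 2.576 + 0.524 = 3.100.
n = 2 × (3.100 / 0.21)² = 2 × 14.762² = 2 × 217.91 = 435.8.
Round up to the next whole participant.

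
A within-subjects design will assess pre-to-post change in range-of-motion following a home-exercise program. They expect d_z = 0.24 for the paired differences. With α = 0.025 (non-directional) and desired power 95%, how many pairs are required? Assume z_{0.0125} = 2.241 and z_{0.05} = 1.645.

For a paired (one-sample on differences) test: n = ((z_{α/2} + z_β) / d)².
z_{α/2} + z_β = 2.241 + 1.645 = 3.886.
n = (3.886 / 0.24)² = 16.192² = 262.17.
Round up.

n = 263 pairs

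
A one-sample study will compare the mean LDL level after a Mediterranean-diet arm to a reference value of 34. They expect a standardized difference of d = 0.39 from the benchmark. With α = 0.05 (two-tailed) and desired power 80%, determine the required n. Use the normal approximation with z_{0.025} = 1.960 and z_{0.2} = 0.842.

n = 52

For a one-sample test: n = ((z_{α/2} + z_β) / d)².
z_{α/2} + z_β = 1.960 + 0.842 = 2.802.
n = (2.802 / 0.39)² = 7.185² = 51.62.
Round up.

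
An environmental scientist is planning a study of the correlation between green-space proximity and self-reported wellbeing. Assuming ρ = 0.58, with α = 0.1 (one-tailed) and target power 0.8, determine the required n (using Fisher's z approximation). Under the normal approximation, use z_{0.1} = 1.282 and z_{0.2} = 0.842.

n = 14

Fisher's z: C = ½·ln((1+r)/(1−r)) = ½·ln(3.7619) = 0.6625.
n = ((z_{α} + z_β)/C)² + 3.
(1.282 + 0.842) / 0.6625 = 2.124 / 0.6625 = 3.206.
n = 3.206² + 3 = 10.28 + 3 = 13.3.
Round up.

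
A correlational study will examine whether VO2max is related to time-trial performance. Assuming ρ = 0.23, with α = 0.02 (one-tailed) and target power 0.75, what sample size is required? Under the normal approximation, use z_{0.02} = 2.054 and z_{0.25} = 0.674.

n = 139

Fisher's z: C = ½·ln((1+r)/(1−r)) = ½·ln(1.5974) = 0.2342.
n = ((z_{α} + z_β)/C)² + 3.
(2.054 + 0.674) / 0.2342 = 2.728 / 0.2342 = 11.648.
n = 11.648² + 3 = 135.68 + 3 = 138.7.
Round up.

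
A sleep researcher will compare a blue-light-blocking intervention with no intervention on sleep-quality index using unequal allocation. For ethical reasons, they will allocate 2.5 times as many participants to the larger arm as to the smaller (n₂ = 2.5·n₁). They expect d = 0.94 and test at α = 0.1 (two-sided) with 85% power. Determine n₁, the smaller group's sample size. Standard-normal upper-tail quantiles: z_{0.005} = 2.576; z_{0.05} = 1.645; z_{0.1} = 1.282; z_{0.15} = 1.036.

n₁ = 12

With allocation ratio k = n₂/n₁ = 2.5, Var(x̄₁−x̄₂) = σ²(1/n₁ + 1/(k·n₁)) = σ²·(k+1)/(k·n₁).
So n₁ = (1 + 1/k)·((z_{α/2} + z_β)/d)² = 1.400 × (2.681/0.94)².
n₁ = 1.400 × 8.13 = 11.4.
Round up: n₁ = 12, giving n₂ = 2.5 × 12 = 30.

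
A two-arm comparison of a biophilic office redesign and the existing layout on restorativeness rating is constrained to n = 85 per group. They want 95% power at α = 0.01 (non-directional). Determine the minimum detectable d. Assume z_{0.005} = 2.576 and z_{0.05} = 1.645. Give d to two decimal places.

d_min ≈ 0.65

For two independent groups of n = 85 each: d_min = (z_{α/2} + z_β)·√(2/n).
z-sum = 2.576 + 1.645 = 4.221.
d_min = 4.221 × √(2/85) = 4.221 × 0.1534 = 0.647.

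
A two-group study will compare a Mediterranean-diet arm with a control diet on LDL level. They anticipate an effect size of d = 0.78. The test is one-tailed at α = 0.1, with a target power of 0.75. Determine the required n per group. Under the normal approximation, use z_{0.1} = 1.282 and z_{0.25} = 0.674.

n = 13 per group

For two independent groups with equal n: n = 2·((z_{α} + z_β) / d)².
z_{α} + z_β = 1.282 + 0.674 = 1.956.
n = 2 × (1.956 / 0.78)² = 2 × 2.508² = 2 × 6.29 = 12.6.
Round up to the next whole participant.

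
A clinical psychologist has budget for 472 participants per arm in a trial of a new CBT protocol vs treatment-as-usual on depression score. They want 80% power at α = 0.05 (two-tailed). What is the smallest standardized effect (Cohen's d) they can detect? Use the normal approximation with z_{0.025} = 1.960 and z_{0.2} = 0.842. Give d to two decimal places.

d_min ≈ 0.18

For two independent groups of n = 472 each: d_min = (z_{α/2} + z_β)·√(2/n).
z-sum = 1.960 + 0.842 = 2.802.
d_min = 2.802 × √(2/472) = 2.802 × 0.0651 = 0.182.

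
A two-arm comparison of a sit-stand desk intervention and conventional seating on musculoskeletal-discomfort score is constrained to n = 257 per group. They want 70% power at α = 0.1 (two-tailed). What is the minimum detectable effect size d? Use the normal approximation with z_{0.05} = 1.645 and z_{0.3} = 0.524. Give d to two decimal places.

For two independent groups of n = 257 each: d_min = (z_{α/2} + z_β)·√(2/n).
z-sum = 1.645 + 0.524 = 2.169.
d_min = 2.169 × √(2/257) = 2.169 × 0.0882 = 0.191.

d_min ≈ 0.19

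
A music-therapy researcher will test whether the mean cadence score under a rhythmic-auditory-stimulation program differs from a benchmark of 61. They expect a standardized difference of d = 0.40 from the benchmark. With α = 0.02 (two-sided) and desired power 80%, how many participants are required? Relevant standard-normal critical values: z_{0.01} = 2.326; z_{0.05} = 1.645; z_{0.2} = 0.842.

For a one-sample test: n = ((z_{α/2} + z_β) / d)².
z_{α/2} + z_β = 2.326 + 0.842 = 3.168.
n = (3.168 / 0.40)² = 7.920² = 62.73.
Round up.

n = 63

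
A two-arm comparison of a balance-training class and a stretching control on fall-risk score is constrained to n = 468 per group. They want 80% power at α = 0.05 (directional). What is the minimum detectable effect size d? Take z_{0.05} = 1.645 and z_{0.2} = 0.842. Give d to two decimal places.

d_min ≈ 0.16

For two independent groups of n = 468 each: d_min = (z_{α} + z_β)·√(2/n).
z-sum = 1.645 + 0.842 = 2.487.
d_min = 2.487 × √(2/468) = 2.487 × 0.0654 = 0.163.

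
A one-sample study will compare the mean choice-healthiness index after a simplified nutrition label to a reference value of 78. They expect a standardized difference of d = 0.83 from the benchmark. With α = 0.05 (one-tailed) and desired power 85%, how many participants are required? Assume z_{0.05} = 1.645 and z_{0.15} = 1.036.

n = 11

For a one-sample test: n = ((z_{α} + z_β) / d)².
z_{α} + z_β = 1.645 + 1.036 = 2.681.
n = (2.681 / 0.83)² = 3.230² = 10.43.
Round up.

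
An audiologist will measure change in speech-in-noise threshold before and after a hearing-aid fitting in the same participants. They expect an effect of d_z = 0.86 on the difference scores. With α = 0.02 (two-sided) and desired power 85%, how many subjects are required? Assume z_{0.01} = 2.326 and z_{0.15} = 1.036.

For a paired (one-sample on differences) test: n = ((z_{α/2} + z_β) / d)².
z_{α/2} + z_β = 2.326 + 1.036 = 3.362.
n = (3.362 / 0.86)² = 3.909² = 15.28.
Round up.

n = 16 pairs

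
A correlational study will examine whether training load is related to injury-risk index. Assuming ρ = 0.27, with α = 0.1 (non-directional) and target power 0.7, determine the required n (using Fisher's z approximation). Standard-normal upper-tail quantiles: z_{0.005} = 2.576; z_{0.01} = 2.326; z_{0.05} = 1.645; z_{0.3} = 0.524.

Fisher's z: C = ½·ln((1+r)/(1−r)) = ½·ln(1.7397) = 0.2769.
n = ((z_{α/2} + z_β)/C)² + 3.
(1.645 + 0.524) / 0.2769 = 2.169 / 0.2769 = 7.833.
n = 7.833² + 3 = 61.36 + 3 = 64.4.
Round up.

n = 65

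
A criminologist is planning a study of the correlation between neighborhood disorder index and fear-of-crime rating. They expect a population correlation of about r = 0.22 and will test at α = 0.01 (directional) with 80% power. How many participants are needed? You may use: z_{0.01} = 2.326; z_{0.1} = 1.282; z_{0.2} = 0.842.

n = 204

Fisher's z: C = ½·ln((1+r)/(1−r)) = ½·ln(1.5641) = 0.2237.
n = ((z_{α} + z_β)/C)² + 3.
(2.326 + 0.842) / 0.2237 = 3.168 / 0.2237 = 14.162.
n = 14.162² + 3 = 200.56 + 3 = 203.6.
Round up.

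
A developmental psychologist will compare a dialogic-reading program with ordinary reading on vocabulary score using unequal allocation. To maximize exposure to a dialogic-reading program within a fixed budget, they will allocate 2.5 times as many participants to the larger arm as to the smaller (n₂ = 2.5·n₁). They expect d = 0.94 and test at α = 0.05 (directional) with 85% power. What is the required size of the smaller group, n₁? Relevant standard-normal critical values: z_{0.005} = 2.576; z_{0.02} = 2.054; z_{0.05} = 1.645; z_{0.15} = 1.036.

n₁ = 12

With allocation ratio k = n₂/n₁ = 2.5, Var(x̄₁−x̄₂) = σ²(1/n₁ + 1/(k·n₁)) = σ²·(k+1)/(k·n₁).
So n₁ = (1 + 1/k)·((z_{α} + z_β)/d)² = 1.400 × (2.681/0.94)².
n₁ = 1.400 × 8.13 = 11.4.
Round up: n₁ = 12, giving n₂ = 2.5 × 12 = 30.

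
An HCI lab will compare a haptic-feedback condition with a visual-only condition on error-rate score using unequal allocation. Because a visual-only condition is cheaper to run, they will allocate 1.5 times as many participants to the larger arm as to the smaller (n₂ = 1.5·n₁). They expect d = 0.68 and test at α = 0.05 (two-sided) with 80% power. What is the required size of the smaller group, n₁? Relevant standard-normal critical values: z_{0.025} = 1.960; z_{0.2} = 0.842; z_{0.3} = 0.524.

With allocation ratio k = n₂/n₁ = 1.5, Var(x̄₁−x̄₂) = σ²(1/n₁ + 1/(k·n₁)) = σ²·(k+1)/(k·n₁).
So n₁ = (1 + 1/k)·((z_{α/2} + z_β)/d)² = 1.667 × (2.802/0.68)².
n₁ = 1.667 × 16.98 = 28.3.
Round up: n₁ = 29, giving n₂ = ⌈1.5 × 29⌉ = ⌈43.5⌉ = 44.

n₁ = 29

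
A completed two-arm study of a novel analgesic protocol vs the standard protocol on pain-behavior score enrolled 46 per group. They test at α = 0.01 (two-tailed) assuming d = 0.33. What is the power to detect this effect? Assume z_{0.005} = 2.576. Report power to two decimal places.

For two equal groups, power = Φ(d·√(n/2) − z_{α/2}).
d·√(n/2) = 0.33 × √(46/2) = 0.33 × 4.796 = 1.583.
z_β = 1.583 − 2.576 = -0.993.
Power = Φ(-0.993) = 0.160.

power ≈ 0.16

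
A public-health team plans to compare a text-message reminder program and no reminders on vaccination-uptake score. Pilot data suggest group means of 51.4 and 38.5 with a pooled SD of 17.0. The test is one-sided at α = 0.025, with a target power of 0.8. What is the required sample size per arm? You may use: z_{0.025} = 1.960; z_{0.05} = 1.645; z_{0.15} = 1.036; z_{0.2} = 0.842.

Cohen's d = |M₁ − M₂| / SD_pooled = |51.4 − 38.5| / 17.0 = 12.9 / 17.0 = 0.759.
For two independent groups with equal n: n = 2·((z_{α} + z_β) / d)².
z_{α} + z_β = 1.960 + 0.842 = 2.802.
n = 2 × (2.802 / 0.759)² = 2 × 3.692² = 2 × 13.63 = 27.3.
Round up to the next whole participant.

n = 28 per group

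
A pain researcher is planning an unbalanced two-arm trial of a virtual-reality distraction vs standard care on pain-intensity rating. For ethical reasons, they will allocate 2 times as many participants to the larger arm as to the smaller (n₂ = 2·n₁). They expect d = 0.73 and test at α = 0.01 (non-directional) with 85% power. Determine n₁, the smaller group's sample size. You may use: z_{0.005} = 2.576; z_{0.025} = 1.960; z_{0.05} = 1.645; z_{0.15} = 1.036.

With allocation ratio k = n₂/n₁ = 2, Var(x̄₁−x̄₂) = σ²(1/n₁ + 1/(k·n₁)) = σ²·(k+1)/(k·n₁).
So n₁ = (1 + 1/k)·((z_{α/2} + z_β)/d)² = 1.500 × (3.612/0.73)².
n₁ = 1.500 × 24.48 = 36.7.
Round up: n₁ = 37, giving n₂ = 2 × 37 = 74.

n₁ = 37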